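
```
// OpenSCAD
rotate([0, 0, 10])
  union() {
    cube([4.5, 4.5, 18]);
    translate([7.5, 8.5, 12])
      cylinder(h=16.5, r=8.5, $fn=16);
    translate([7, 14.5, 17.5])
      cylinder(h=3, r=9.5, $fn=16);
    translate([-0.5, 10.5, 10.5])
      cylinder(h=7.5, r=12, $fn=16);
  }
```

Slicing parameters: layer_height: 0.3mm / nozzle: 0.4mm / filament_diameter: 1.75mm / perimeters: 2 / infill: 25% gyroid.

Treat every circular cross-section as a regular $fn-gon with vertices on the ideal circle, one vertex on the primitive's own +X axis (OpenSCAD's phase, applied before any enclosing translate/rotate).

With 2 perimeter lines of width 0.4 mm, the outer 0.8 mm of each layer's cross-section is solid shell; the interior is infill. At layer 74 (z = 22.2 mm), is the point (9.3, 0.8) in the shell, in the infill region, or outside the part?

outside

At z = 22.2 mm: the cube does not reach this height (z outside [0, 18]); the cylinder at (7.5, 8.5): section is a regular 16-gon, circumradius r=8.5; the cylinder at (7, 14.5) is absent (z outside [17.5, 20.5]); the cylinder at (-0.5, 10.5) does not reach this height (z outside [10.5, 18]); Combining (union): only the r=8.5 cylinder at (7.5, 8.5) is present, so the union is just that shape — 1 connected region; (rotated 10° about Z; rotation is an isometry so areas/perimeters/island counts are preserved). Overall, the cross-section is a single solid region. Undo the 10° rotation: the query point maps to (9.298, -0.827) in the un-rotated model frame. The nearest boundary edge runs (7.50, 0.00)→(10.75, 0.65); distance from the point to it = 1.16 mm. The point is not inside any of the regions above, so it lies outside the cross-section (1.16 mm from the nearest boundary).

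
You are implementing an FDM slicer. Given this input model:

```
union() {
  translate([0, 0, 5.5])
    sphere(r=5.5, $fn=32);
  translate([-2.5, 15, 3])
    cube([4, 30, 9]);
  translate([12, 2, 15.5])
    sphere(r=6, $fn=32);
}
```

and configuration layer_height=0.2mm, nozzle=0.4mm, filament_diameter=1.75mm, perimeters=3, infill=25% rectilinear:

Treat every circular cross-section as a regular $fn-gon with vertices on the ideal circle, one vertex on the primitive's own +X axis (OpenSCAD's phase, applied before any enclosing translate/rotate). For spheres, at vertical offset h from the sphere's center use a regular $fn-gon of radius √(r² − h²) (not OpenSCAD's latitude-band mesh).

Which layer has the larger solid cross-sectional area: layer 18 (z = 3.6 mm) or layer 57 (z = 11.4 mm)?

Layer 18 (z = 3.6): the sphere: section is a regular 32-gon, circumradius = √(r²−h²) = √(5.5²−1.9²) = 5.161 (area = (32/2)·5.161²·sin(360°/32) = 83.16 mm²); the cube at (-2.5, 15) is present — its section is the full 4×30 rectangle (area 120.00 mm²); the sphere at (12, 2) is absent (|z−center|=11.900 > r=6); Taking the union: the 2 present regions are separate (no shared area or edge), so areas and boundary lengths simply add and each stays a separate island — area = 203.16 mm². So its area = 203.16 mm². Layer 57 (z = 11.4): the sphere is absent (|z−center|=5.900 > r=5.5); the cube at (-2.5, 15) is present — its section is the full 4×30 rectangle (area 120.00 mm²); the r=6 sphere at (12, 2) slices to a regular 32-gon of circumradius 4.381 (√(r²−h²) with h=4.1 from center) (area = (32/2)·4.381²·sin(360°/32) = 59.90 mm²); Merging all regions: the 2 present regions are separate (no shared area or edge), so areas and boundary lengths simply add and each stays a separate island — area = 179.90 mm². So its area = 179.90 mm². Layer 18 is larger (203.16 vs 179.90 mm²).

layer 18 (z = 3.6 mm)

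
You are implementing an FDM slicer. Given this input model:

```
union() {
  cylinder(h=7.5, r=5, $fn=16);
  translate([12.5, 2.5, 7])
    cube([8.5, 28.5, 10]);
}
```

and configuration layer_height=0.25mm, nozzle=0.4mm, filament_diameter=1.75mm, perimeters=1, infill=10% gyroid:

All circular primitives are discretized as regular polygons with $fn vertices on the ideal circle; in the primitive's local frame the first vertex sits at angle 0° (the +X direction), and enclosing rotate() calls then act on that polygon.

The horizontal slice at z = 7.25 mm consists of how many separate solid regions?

2

At z = 7.25 mm: the cylinder: section is a regular 16-gon, circumradius r=5; the cube at (12.5, 2.5) is present — its section is the full 8.5×28.5 rectangle; Combining (union): the 2 present regions are separate (no shared area or edge), so areas and boundary lengths simply add and each stays a separate island — 2 connected regions. The result has 2 disconnected regions.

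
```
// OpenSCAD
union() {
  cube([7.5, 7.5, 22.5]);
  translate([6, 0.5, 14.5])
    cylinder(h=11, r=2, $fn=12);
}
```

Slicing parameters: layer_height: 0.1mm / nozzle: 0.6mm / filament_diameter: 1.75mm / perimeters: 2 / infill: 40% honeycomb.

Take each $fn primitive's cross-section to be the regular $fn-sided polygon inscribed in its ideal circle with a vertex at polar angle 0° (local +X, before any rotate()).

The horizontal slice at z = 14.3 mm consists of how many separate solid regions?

At z = 14.3 mm: the cube is present — its section is the full 7.5×7.5 rectangle; the cylinder at (6, 0.5) does not reach this height (z outside [14.5, 25.5]); Taking the union: only the 7.5×7.5 cube is present, so the union is just that shape — 1 connected region. The result has 1 disconnected region.

1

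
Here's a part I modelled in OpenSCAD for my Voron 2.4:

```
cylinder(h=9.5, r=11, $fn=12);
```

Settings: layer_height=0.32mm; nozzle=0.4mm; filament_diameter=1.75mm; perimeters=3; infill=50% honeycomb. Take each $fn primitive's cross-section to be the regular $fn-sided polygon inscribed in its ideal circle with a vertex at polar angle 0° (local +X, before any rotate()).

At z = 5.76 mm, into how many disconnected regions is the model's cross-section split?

1

At z = 5.76 mm: the r=11 cylinder gives a regular 12-gon of circumradius 11 (constant along its height). The result has 1 disconnected region.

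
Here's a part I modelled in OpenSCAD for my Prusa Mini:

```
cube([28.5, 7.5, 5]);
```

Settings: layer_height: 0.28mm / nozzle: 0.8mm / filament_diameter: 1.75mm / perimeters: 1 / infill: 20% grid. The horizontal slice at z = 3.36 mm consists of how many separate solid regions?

1

At z = 3.36 mm: the cube is present — its section is the full 28.5×7.5 rectangle. The result has 1 disconnected region.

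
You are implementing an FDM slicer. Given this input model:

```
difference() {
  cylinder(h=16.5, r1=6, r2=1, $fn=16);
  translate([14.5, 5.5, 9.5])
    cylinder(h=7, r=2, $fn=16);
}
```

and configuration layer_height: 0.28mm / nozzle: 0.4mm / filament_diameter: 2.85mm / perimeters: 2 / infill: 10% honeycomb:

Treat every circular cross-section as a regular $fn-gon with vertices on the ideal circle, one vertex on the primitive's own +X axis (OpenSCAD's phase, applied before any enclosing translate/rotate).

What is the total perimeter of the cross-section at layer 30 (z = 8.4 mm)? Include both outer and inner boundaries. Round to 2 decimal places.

At z = 8.4 mm: the cone contributes a regular 16-gon of circumradius 3.455 (interpolated between r1=6 and r2=1 at t=0.509) (perimeter = 2·16·3.455·sin(180°/16) = 21.57 mm); the cylinder at (14.5, 5.5) is not intersected at this z (z outside [9.5, 16.5]); Taking the first minus the rest: none of the subtracted shapes is present at this height, so the cone is unchanged — boundary = 21.57 mm. Overall, the cross-section is a single solid region. Total boundary length (outer) = 21.57 mm.

21.57 mm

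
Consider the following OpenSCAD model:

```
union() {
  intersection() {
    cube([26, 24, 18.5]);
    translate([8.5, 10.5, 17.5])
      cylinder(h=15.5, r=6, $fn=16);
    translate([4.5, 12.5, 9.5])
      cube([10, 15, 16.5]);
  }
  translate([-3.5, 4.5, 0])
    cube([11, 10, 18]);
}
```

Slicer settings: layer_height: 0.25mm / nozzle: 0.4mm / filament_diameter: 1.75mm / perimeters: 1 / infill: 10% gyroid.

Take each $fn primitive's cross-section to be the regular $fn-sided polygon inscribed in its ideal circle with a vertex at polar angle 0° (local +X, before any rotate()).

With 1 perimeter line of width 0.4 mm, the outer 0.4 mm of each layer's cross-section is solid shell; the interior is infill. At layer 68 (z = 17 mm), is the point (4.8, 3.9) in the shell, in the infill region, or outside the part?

At z = 17 mm: the 26×24 cube contributes its full rectangle; the cylinder at (8.5, 10.5) is not intersected at this z (z outside [17.5, 33]); the cube at (4.5, 12.5) is present — its section is the full 10×15 rectangle; Keeping only the common overlap: at least one operand is absent at this height, so nothing remains; the 11×10 cube at (-3.5, 4.5) contributes its full rectangle; Combining (union): only the 11×10 cube at (-3.5, 4.5) is present, so the union is just that shape — 1 connected region. Overall, the cross-section is a single solid region. The nearest boundary edge runs (-3.50, 4.50)→(7.50, 4.50); distance from the point to it = 0.60 mm. The point is not inside any of the regions above, so it lies outside the cross-section (0.60 mm from the nearest boundary).

outside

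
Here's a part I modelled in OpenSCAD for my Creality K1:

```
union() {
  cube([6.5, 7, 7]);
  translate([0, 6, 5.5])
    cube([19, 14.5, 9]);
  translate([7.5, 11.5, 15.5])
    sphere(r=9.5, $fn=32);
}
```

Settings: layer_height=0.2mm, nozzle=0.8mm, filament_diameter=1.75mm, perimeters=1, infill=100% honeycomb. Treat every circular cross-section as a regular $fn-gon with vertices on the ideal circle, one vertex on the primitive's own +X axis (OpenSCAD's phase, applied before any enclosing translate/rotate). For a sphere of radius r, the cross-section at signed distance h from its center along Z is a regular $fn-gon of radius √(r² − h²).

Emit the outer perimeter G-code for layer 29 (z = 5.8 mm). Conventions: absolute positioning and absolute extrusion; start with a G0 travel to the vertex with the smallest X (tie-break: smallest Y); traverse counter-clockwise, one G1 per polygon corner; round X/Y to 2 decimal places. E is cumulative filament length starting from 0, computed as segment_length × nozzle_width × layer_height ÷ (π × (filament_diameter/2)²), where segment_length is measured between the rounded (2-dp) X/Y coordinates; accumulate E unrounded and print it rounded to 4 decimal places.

At z = 5.8 mm: the 6.5×7 cube contributes its full rectangle; the cube at (0, 6) (footprint 19×14.5) is included at this height; the sphere at (7.5, 11.5) is absent (|z−center|=9.700 > r=9.5); Merging all regions: the regions partially overlap (shared area 6.50 mm²), so overlapping operands fuse into one piece — 1 connected region. The outline is a single polygon with 6 vertices. Extrusion per mm of travel: 0.8 × 0.2 / (π × 0.875²) = 0.066520. Accumulating E over each segment gives final E = 5.2551.

G0 X0.00 Y0.00 Z5.80
G1 X6.50 Y0.00 E0.4324
G1 X6.50 Y6.00 E0.8315
G1 X19.00 Y6.00 E1.6630
G1 X19.00 Y20.50 E2.6276
G1 X0.00 Y20.50 E3.8914
G1 X0.00 Y0.00 E5.2551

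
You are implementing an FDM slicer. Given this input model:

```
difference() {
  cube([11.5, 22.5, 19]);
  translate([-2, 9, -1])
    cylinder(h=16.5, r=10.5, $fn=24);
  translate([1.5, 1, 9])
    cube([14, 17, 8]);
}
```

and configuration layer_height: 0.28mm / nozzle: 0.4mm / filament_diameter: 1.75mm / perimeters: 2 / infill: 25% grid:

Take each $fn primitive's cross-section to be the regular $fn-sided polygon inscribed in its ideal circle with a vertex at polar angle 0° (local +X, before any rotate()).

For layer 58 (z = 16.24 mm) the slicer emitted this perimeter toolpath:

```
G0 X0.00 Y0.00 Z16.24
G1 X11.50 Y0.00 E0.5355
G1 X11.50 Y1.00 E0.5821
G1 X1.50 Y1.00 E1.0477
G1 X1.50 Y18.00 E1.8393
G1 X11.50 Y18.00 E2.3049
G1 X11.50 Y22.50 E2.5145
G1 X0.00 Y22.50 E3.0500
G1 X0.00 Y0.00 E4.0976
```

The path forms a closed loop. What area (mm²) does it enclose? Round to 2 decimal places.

Apply the shoelace formula to the sequence of (X, Y) vertices; enclosed area = 88.75 mm².

88.75 mm²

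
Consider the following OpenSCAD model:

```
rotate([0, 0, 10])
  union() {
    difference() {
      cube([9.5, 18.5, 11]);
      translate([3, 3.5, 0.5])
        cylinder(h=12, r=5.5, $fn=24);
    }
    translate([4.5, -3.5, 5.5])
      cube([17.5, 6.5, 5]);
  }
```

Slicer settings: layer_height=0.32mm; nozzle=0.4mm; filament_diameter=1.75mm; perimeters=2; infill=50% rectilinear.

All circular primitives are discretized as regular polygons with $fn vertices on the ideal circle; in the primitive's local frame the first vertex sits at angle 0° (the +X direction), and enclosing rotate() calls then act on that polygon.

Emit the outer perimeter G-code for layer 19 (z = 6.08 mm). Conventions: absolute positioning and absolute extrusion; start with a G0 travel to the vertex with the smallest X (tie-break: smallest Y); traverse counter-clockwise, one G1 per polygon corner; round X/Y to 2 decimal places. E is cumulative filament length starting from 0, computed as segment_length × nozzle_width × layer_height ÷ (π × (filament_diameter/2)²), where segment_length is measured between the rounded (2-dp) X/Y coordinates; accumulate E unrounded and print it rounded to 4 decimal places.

G0 X-3.21 Y18.22 Z6.08
G1 X-1.40 Y7.95 E0.5550
G1 X-1.19 Y8.18 E0.5715
G1 X0.02 Y8.95 E0.6479
G1 X1.39 Y9.38 E0.7243
G1 X2.83 Y9.45 E0.8010
G1 X4.23 Y9.14 E0.8773
G1 X5.50 Y8.47 E0.9537
G1 X6.56 Y7.50 E1.0302
G1 X7.33 Y6.29 E1.1065
G1 X7.76 Y4.92 E1.1829
G1 X7.79 Y4.42 E1.2096
G1 X3.91 Y3.74 E1.4192
G1 X5.04 Y-2.67 E1.7656
G1 X22.27 Y0.37 E2.6966
G1 X21.14 Y6.77 E3.0425
G1 X8.83 Y4.60 E3.7077
G1 X6.14 Y19.87 E4.5328
G1 X-3.21 Y18.22 E5.0381

At z = 6.08 mm: the 9.5×18.5 cube contributes its full rectangle; the r=5.5 cylinder at (3, 3.5) gives a regular 24-gon of circumradius 5.5 (constant along its height); Subtracting the remaining from the first: starting from the 9.5×18.5 cube, the r=5.5 cylinder at (3, 3.5) partially overlaps it — only the 67.27 mm² overlap (of its 93.95 mm²) is removed, clipping the outline — 1 connected region; the cube at (4.5, -3.5) is present — its section is the full 17.5×6.5 rectangle; Taking the union: the regions partially overlap (shared area 4.50 mm²), so overlapping operands fuse into one piece — 1 connected region; (rotated 10° about Z; rotation is an isometry so areas/perimeters/island counts are preserved). The outline is a single polygon with 18 vertices. Extrusion per mm of travel: 0.4 × 0.32 / (π × 0.875²) = 0.053216. Accumulating E over each segment gives final E = 5.0381.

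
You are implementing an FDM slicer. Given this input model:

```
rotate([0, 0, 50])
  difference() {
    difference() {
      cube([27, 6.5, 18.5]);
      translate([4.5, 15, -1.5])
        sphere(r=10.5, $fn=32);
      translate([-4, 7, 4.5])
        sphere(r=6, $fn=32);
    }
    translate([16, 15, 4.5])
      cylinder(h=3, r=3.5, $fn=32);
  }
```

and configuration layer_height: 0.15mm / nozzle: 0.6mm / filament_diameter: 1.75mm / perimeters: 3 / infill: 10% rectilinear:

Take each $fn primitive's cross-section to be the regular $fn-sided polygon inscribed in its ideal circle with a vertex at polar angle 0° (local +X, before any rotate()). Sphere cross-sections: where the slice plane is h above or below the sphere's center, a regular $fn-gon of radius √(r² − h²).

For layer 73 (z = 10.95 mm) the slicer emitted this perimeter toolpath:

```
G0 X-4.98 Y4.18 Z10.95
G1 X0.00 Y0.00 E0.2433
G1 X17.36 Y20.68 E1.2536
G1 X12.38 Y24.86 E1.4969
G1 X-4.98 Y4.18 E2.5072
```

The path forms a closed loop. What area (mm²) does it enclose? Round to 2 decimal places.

175.55 mm²

Apply the shoelace formula to the sequence of (X, Y) vertices; enclosed area = 175.55 mm².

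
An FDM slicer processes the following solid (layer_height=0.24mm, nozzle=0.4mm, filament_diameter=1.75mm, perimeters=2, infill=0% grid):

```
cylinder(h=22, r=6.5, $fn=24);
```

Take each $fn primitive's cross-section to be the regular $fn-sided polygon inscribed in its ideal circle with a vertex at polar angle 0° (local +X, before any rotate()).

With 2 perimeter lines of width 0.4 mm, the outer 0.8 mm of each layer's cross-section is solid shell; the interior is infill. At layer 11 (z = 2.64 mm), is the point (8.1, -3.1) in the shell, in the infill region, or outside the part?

At z = 2.64 mm: the r=6.5 cylinder gives a regular 24-gon of circumradius 6.5 (constant along its height). Overall, the cross-section is a single solid region. The nearest boundary edge runs (5.63, -3.25)→(6.28, -1.68); distance from the point to it = 2.23 mm. The point is not inside any of the regions above, so it lies outside the cross-section (2.23 mm from the nearest boundary).

outside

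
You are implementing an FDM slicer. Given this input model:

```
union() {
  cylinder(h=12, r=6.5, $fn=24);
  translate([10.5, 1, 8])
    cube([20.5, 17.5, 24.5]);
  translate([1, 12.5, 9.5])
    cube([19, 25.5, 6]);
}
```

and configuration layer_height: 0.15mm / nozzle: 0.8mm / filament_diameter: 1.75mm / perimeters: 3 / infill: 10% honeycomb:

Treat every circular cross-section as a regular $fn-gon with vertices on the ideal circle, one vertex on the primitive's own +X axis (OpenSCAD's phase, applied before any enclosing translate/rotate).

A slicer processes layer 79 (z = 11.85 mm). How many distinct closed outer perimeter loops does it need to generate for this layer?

2

At z = 11.85 mm: the r=6.5 cylinder gives a regular 24-gon of circumradius 6.5 (constant along its height); the 20.5×17.5 cube at (10.5, 1) contributes its full rectangle; the cube at (1, 12.5) (footprint 19×25.5) is included at this height; Taking the union: the regions partially overlap (shared area 57.00 mm²), so overlapping operands fuse into one piece — 2 connected regions. The result has 2 disconnected regions.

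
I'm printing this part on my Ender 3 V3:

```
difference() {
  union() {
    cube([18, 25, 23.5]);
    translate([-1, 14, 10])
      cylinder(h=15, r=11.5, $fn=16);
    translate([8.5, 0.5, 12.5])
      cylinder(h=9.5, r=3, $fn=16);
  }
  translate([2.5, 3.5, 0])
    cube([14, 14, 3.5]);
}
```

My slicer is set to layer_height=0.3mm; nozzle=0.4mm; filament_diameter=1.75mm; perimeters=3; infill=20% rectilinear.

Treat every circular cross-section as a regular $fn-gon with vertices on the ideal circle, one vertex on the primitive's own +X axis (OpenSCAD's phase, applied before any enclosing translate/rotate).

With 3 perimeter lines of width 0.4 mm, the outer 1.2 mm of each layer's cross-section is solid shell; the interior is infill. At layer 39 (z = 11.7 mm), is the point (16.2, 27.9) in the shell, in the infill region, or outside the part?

At z = 11.7 mm: the 18×25 cube contributes its full rectangle; the r=11.5 cylinder at (-1, 14) contributes a regular 16-gon of circumradius 11.5; the cylinder at (8.5, 0.5) does not reach this height (z outside [12.5, 22]); Combining (union): the regions partially overlap (shared area 179.41 mm²), so overlapping operands fuse into one piece — 1 connected region; the cube at (2.5, 3.5) is absent (z outside [0, 3.5]); Subtracting the remaining from the first: none of the subtracted shapes is present at this height, so that combined region is unchanged — 1 connected region. Overall, the cross-section is a single solid region. The nearest boundary edge runs (1.51, 25.00)→(18.00, 25.00); distance from the point to it = 2.90 mm. The point is not inside any of the regions above, so it lies outside the cross-section (2.90 mm from the nearest boundary).

outside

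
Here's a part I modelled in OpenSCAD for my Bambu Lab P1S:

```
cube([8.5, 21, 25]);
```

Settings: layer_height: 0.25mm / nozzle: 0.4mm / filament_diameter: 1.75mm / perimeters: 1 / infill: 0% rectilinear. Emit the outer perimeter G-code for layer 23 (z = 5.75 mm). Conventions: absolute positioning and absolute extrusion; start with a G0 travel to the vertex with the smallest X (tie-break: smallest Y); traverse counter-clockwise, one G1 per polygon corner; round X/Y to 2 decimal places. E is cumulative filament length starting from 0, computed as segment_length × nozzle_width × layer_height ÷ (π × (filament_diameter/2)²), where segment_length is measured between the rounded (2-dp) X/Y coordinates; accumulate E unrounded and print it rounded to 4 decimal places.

G0 X0.00 Y0.00 Z5.75
G1 X8.50 Y0.00 E0.3534
G1 X8.50 Y21.00 E1.2265
G1 X0.00 Y21.00 E1.5799
G1 X0.00 Y0.00 E2.4529

At z = 5.75 mm: the cube (footprint 8.5×21) is included at this height. The outline is a single polygon with 4 vertices. Extrusion per mm of travel: 0.4 × 0.25 / (π × 0.875²) = 0.041575. Accumulating E over each segment gives final E = 2.4529.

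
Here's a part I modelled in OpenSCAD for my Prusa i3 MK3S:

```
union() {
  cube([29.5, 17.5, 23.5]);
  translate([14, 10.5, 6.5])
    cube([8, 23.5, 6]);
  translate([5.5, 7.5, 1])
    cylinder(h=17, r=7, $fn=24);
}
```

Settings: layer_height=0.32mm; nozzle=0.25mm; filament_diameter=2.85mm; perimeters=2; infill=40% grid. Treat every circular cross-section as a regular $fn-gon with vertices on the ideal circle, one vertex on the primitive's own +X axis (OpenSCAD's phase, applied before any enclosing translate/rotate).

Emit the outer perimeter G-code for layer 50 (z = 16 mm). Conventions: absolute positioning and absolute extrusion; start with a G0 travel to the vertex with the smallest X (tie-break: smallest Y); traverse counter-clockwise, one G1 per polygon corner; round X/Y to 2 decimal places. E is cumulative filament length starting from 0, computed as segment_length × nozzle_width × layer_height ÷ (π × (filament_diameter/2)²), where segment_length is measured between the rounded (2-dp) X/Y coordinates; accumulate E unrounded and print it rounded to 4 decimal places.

G0 X-1.50 Y7.50 Z16.00
G1 X-1.26 Y5.69 E0.0229
G1 X-0.56 Y4.00 E0.0458
G1 X0.00 Y3.27 E0.0574
G1 X0.00 Y0.00 E0.0984
G1 X29.50 Y0.00 E0.4683
G1 X29.50 Y17.50 E0.6878
G1 X0.00 Y17.50 E1.0577
G1 X0.00 Y11.73 E1.1301
G1 X-0.56 Y11.00 E1.1416
G1 X-1.26 Y9.31 E1.1646
G1 X-1.50 Y7.50 E1.1875

At z = 16 mm: the 29.5×17.5 cube contributes its full rectangle; the cube at (14, 10.5) is not intersected at this z (z outside [6.5, 12.5]); the r=7 cylinder at (5.5, 7.5) gives a regular 24-gon of circumradius 7 (constant along its height); Merging all regions: the regions partially overlap (shared area 143.69 mm²), so overlapping operands fuse into one piece — 1 connected region. The outline is a single polygon with 11 vertices. Extrusion per mm of travel: 0.25 × 0.32 / (π × 1.425²) = 0.012540. Accumulating E over each segment gives final E = 1.1875.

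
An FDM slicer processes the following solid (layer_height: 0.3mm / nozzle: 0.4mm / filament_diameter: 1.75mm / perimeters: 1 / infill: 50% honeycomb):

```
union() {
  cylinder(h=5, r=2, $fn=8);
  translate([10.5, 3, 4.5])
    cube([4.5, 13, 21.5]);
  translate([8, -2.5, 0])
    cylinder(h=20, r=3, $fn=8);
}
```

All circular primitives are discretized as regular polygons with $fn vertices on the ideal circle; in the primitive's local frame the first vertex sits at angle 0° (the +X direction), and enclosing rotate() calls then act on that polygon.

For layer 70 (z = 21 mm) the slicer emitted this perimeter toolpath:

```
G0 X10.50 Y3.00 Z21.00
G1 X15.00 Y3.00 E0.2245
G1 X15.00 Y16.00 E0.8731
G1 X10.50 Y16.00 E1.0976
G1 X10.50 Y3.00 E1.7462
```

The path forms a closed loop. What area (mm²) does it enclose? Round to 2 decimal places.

Apply the shoelace formula to the sequence of (X, Y) vertices; enclosed area = 58.50 mm².

58.50 mm²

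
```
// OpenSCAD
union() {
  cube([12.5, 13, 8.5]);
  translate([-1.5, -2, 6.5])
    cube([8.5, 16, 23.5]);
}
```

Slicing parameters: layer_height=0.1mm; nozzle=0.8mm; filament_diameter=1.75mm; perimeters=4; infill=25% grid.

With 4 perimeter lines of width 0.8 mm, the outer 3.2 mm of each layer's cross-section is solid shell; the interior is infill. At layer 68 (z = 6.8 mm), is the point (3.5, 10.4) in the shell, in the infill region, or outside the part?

infill

At z = 6.8 mm: the cube is present — its section is the full 12.5×13 rectangle; the cube at (-1.5, -2) (footprint 8.5×16) is included at this height; Combining (union): the regions partially overlap (shared area 91.00 mm²), so overlapping operands fuse into one piece — 1 connected region. Overall, the cross-section is a single solid region. The nearest boundary edge runs (-1.50, 14.00)→(7.00, 14.00); distance from the point to it = 3.60 mm. The point is inside the cross-section and 3.60 mm from the nearest boundary — more than the 3.2 mm shell width (4 × 0.8), so it's in the infill interior.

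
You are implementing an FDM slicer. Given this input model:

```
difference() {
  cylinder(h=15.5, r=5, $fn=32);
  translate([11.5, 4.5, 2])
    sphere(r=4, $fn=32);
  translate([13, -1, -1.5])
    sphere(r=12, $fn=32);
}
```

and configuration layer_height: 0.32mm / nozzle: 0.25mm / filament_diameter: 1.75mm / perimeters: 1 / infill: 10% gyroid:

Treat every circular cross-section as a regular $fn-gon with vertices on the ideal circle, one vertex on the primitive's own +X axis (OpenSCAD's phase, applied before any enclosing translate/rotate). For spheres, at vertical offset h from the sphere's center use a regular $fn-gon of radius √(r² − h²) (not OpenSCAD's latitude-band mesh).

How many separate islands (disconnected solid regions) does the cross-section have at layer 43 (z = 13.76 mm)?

At z = 13.76 mm: the cylinder: section is a regular 32-gon, circumradius r=5; the sphere at (11.5, 4.5) does not reach this height (|z−center|=11.760 > r=4); the sphere at (13, -1) is absent (|z−center|=15.260 > r=12); After the difference (first − rest): none of the subtracted shapes is present at this height, so the r=5 cylinder is unchanged — 1 connected region. Overall, the cross-section is a single solid region. Island count = 1.

1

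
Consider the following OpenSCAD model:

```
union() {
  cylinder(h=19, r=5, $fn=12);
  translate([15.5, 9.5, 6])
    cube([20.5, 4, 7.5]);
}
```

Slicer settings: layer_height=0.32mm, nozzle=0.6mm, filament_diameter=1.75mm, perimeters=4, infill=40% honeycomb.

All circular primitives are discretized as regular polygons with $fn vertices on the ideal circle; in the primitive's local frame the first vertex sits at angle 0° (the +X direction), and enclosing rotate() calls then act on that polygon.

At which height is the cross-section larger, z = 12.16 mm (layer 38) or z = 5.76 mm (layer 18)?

layer 38 (z = 12.16 mm)

Layer 38 (z = 12.16): the r=5 cylinder gives a regular 12-gon of circumradius 5 (constant along its height) (area = (12/2)·5.000²·sin(360°/12) = 75.00 mm²); the cube at (15.5, 9.5) (footprint 20.5×4) is included at this height (area 82.00 mm²); Merging all regions: the 2 present regions are separate (no shared area or edge), so areas and boundary lengths simply add and each stays a separate island — area = 157.00 mm². So its area = 157.00 mm². Layer 18 (z = 5.76): the r=5 cylinder gives a regular 12-gon of circumradius 5 (constant along its height) (area = (12/2)·5.000²·sin(360°/12) = 75.00 mm²); the cube at (15.5, 9.5) is absent (z outside [6, 13.5]); Merging all regions: only the r=5 cylinder is present, so the union is just that shape — area = 75.00 mm². So its area = 75.00 mm². Layer 38 is larger (157.00 vs 75.00 mm²).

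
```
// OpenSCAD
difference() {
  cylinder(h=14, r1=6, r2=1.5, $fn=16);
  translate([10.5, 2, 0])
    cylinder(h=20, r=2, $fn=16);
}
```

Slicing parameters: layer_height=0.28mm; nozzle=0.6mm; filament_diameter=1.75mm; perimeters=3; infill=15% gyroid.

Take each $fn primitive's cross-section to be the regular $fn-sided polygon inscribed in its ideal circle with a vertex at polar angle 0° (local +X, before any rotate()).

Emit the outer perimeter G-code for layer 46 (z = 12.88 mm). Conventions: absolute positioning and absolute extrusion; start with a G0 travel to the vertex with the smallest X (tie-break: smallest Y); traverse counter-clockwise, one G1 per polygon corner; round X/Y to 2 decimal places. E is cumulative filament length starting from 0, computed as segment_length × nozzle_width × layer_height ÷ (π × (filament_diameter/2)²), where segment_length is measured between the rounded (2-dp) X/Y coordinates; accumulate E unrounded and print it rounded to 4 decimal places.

At z = 12.88 mm: the cone: at t=0.920 of its height the radius interpolates to r₁+(r₂−r₁)t = 1.860, giving a regular 16-gon of that circumradius; the r=2 cylinder at (10.5, 2) contributes a regular 16-gon of circumradius 2; Subtracting the remaining from the first: starting from the cone, the r=2 cylinder at (10.5, 2) misses the remaining region (no effect) — 1 connected region. The outline is a single polygon with 16 vertices. Extrusion per mm of travel: 0.6 × 0.28 / (π × 0.875²) = 0.069846. Accumulating E over each segment gives final E = 0.8120.

G0 X-1.86 Y0.00 Z12.88
G1 X-1.72 Y-0.71 E0.0505
G1 X-1.32 Y-1.32 E0.1015
G1 X-0.71 Y-1.72 E0.1524
G1 X0.00 Y-1.86 E0.2030
G1 X0.71 Y-1.72 E0.2535
G1 X1.32 Y-1.32 E0.3045
G1 X1.72 Y-0.71 E0.3554
G1 X1.86 Y0.00 E0.4060
G1 X1.72 Y0.71 E0.4565
G1 X1.32 Y1.32 E0.5075
G1 X0.71 Y1.72 E0.5584
G1 X0.00 Y1.86 E0.6090
G1 X-0.71 Y1.72 E0.6595
G1 X-1.32 Y1.32 E0.7105
G1 X-1.72 Y0.71 E0.7614
G1 X-1.86 Y0.00 E0.8120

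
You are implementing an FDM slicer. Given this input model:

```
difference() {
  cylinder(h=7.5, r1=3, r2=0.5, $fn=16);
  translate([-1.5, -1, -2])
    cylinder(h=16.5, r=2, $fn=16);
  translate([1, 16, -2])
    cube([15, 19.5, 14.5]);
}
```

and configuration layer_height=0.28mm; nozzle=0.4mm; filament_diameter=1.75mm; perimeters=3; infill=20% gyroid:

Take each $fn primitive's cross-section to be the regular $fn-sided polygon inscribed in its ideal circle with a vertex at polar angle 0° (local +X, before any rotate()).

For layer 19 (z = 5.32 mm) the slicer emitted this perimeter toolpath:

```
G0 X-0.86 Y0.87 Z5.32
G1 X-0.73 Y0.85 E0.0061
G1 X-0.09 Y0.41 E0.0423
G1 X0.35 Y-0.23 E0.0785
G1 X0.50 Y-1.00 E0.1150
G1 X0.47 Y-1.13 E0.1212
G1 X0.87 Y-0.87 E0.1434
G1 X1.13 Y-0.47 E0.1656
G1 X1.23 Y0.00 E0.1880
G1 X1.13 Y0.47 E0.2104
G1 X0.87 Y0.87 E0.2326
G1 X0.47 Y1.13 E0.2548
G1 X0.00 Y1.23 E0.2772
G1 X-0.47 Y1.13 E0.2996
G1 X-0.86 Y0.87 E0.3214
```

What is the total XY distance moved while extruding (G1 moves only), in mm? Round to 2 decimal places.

6.90 mm

Sum the Euclidean lengths of each G1 segment: total = 6.90 mm.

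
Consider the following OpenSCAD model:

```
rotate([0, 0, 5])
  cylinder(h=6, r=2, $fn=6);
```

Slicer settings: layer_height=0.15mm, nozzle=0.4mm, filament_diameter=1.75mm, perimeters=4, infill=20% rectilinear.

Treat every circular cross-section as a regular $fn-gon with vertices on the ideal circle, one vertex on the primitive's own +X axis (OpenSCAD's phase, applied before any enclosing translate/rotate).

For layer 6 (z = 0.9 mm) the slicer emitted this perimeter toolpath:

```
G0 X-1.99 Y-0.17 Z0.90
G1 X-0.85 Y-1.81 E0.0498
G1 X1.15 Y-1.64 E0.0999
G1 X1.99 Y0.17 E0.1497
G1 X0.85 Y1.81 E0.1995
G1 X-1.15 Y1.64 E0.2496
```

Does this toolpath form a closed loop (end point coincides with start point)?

no

Start point (G0): (-1.99, -0.17). End point (last G1): the path does not return to the start — open.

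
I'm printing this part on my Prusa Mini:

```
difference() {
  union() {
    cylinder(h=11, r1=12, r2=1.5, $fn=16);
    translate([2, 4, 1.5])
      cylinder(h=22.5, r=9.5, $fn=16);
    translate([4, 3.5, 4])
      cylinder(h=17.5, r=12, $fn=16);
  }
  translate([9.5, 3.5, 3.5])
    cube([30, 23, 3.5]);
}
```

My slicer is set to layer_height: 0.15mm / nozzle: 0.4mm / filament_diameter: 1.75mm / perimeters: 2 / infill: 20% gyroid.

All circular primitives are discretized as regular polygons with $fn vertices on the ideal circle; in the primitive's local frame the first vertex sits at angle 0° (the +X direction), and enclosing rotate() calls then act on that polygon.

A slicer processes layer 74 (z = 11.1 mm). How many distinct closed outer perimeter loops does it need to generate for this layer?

1

At z = 11.1 mm: the cone does not reach this height (z outside [0, 11]); the r=9.5 cylinder at (2, 4) contributes a regular 16-gon of circumradius 9.5; the r=12 cylinder at (4, 3.5) gives a regular 16-gon of circumradius 12 (constant along its height); Merging all regions: the r=9.5 cylinder at (2, 4) lies entirely inside the r=12 cylinder at (4, 3.5), so the union is just the r=12 cylinder at (4, 3.5) — 1 connected region; the cube at (9.5, 3.5) is not intersected at this z (z outside [3.5, 7]); Taking the first minus the rest: none of the subtracted shapes is present at this height, so the result so far is unchanged — 1 connected region. The result has 1 disconnected region.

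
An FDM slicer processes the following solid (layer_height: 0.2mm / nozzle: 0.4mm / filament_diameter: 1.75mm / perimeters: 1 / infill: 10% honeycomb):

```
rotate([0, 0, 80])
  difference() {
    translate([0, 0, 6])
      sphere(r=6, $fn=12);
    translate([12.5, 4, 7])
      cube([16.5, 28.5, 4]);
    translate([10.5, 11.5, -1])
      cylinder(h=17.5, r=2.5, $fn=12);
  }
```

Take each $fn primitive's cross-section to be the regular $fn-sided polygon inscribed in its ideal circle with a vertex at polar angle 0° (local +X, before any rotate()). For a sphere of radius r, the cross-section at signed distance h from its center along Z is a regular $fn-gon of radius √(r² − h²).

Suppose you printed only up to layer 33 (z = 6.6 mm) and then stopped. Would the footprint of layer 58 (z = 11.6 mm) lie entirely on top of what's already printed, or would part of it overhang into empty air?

Compare the two slices. At z = 6.6: the r=6 sphere contributes a regular 12-gon of circumradius √(6²−0.6²) = 5.970 (area = (12/2)·5.970²·sin(360°/12) = 106.92 mm²); the cube at (12.5, 4) is not intersected at this z (z outside [7, 11]); the r=2.5 cylinder at (10.5, 11.5) contributes a regular 12-gon of circumradius 2.5 (area = (12/2)·2.500²·sin(360°/12) = 18.75 mm²); After the difference (first − rest): starting from the r=6 sphere (106.92 mm²), the r=2.5 cylinder at (10.5, 11.5) misses the remaining region (no effect) — area = 106.92 mm²; (rotated 80° about Z; rotation is an isometry so areas/perimeters/island counts are preserved). At z = 11.6: the sphere: section is a regular 12-gon, circumradius = √(r²−h²) = √(6²−5.6²) = 2.154 (area = (12/2)·2.154²·sin(360°/12) = 13.92 mm²); the cube at (12.5, 4) is not intersected at this z (z outside [7, 11]); the cylinder at (10.5, 11.5): section is a regular 12-gon, circumradius r=2.5 (area = (12/2)·2.500²·sin(360°/12) = 18.75 mm²); Taking the first minus the rest: starting from the r=6 sphere (13.92 mm²), the r=2.5 cylinder at (10.5, 11.5) misses the remaining region (no effect) — area = 13.92 mm²; (rotated 80° about Z; rotation is an isometry so areas/perimeters/island counts are preserved). Checking containment: the cross-section at z = 11.6 is a subset of the cross-section at z = 6.6.

entirely on top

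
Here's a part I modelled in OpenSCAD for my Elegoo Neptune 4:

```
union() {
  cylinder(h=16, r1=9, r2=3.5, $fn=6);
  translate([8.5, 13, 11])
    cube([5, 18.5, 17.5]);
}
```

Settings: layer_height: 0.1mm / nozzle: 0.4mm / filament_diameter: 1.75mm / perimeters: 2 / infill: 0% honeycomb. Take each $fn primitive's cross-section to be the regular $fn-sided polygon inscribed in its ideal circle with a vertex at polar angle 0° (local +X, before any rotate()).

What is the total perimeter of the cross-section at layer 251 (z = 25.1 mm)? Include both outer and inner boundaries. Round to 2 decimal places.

At z = 25.1 mm: the cone is not intersected at this z (z outside [0, 16]); the cube at (8.5, 13) (footprint 5×18.5) is included at this height (perimeter 47.00 mm); Merging all regions: only the 5×18.5 cube at (8.5, 13) is present, so the union is just that shape — boundary = 47.00 mm. Overall, the cross-section is a single solid region. Total boundary length (outer) = 47.00 mm.

47.00 mm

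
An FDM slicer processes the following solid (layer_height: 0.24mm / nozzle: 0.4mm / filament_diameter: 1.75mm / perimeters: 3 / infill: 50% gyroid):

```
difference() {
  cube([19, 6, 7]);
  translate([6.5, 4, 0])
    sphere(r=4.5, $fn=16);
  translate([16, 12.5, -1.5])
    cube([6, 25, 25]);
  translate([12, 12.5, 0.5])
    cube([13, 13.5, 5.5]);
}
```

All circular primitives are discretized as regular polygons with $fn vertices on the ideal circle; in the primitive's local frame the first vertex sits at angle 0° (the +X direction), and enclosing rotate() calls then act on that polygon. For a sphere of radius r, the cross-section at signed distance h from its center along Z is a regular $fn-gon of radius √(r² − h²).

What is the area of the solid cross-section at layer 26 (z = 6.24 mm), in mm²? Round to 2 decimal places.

At z = 6.24 mm: the 19×6 cube contributes its full rectangle (area 114.00 mm²); the sphere at (6.5, 4) does not reach this height (|z−center|=6.240 > r=4.5); the cube at (16, 12.5) is present — its section is the full 6×25 rectangle (area 150.00 mm²); the cube at (12, 12.5) does not reach this height (z outside [0.5, 6]); Taking the first minus the rest: starting from the 19×6 cube (114.00 mm²), the 6×25 cube at (16, 12.5) misses the remaining region (no effect) — area = 114.00 mm². Overall, the cross-section is a single solid region. Net area = 114.00 mm².

114.00 mm²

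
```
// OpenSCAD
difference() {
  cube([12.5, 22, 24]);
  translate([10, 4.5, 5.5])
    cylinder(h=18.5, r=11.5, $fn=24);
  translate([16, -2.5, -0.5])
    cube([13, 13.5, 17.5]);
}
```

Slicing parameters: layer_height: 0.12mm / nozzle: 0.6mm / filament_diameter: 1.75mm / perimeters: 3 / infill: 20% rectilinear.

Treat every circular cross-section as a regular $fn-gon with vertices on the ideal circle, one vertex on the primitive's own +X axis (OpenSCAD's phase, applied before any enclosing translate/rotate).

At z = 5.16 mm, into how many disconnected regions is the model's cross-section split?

At z = 5.16 mm: the cube (footprint 12.5×22) is included at this height; the cylinder at (10, 4.5) is not intersected at this z (z outside [5.5, 24]); the cube at (16, -2.5) is present — its section is the full 13×13.5 rectangle; Taking the first minus the rest: starting from the 12.5×22 cube, the 13×13.5 cube at (16, -2.5) misses the remaining region (no effect) — 1 connected region. The result has 1 disconnected region.

1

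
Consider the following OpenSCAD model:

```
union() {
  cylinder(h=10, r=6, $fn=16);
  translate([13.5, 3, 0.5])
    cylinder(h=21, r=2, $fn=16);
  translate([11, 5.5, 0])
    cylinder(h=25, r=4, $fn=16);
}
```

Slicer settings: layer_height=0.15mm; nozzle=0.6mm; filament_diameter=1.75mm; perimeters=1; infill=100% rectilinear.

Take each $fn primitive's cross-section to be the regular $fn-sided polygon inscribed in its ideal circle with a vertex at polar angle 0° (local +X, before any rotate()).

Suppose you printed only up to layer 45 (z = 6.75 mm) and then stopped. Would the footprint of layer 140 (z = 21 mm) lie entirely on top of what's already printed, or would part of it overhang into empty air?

Compare the two slices. At z = 6.75: the r=6 cylinder contributes a regular 16-gon of circumradius 6 (area = (16/2)·6.000²·sin(360°/16) = 110.21 mm²); the r=2 cylinder at (13.5, 3) gives a regular 16-gon of circumradius 2 (constant along its height) (area = (16/2)·2.000²·sin(360°/16) = 12.25 mm²); the r=4 cylinder at (11, 5.5) contributes a regular 16-gon of circumradius 4 (area = (16/2)·4.000²·sin(360°/16) = 48.98 mm²); Merging all regions: the regions partially overlap — summed areas 171.44 mm² minus the doubly-counted overlap 7.09 mm² gives 164.36 mm² — area = 164.36 mm². At z = 21: the cylinder is absent (z outside [0, 10]); the cylinder at (13.5, 3): section is a regular 16-gon, circumradius r=2 (area = (16/2)·2.000²·sin(360°/16) = 12.25 mm²); the r=4 cylinder at (11, 5.5) contributes a regular 16-gon of circumradius 4 (area = (16/2)·4.000²·sin(360°/16) = 48.98 mm²); Combining (union): the regions partially overlap — summed areas 61.23 mm² minus the doubly-counted overlap 7.09 mm² gives 54.14 mm² — area = 54.14 mm². Checking containment: the cross-section at z = 21 is a subset of the cross-section at z = 6.75.

entirely on top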